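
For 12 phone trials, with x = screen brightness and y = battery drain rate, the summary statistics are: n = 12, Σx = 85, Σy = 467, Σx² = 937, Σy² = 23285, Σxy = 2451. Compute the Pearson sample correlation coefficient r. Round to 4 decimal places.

Numerator: nΣxy − (Σx)(Σy) = 12·2451 − (85)(467) = -10283
Denominator: √[(nΣx²−(Σx)²)(nΣy²−(Σy)²)]
  nΣx²−(Σx)² = 12·937 − 7225 = 4019;  nΣy²−(Σy)² = 12·23285 − 218089 = 61331
  √(4019·61331) = √246489289 = 15699.9774
r = -10283 / 15699.9774 = -0.6550

-0.6550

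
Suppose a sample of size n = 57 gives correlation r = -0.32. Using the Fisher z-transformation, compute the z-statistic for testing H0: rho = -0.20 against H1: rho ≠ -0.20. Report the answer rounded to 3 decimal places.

Fisher z: atanh(-0.32) = -0.331647, atanh(-0.20) = -0.202733
z = (z_r − z_0)·√(n−3) = (-0.331647 − (-0.202733))·√54 = -0.128914 · 7.348469 = -0.947

-0.947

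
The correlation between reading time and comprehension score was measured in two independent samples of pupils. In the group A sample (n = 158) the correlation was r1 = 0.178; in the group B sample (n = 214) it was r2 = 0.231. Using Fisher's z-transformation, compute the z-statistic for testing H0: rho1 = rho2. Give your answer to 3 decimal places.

z1 = atanh(0.178) = 0.179916,  z2 = atanh(0.231) = 0.235246
SE = √(1/(n1−3) + 1/(n2−3)) = √(1/155 + 1/211) = √(0.0064516 + 0.0047393) = √0.0111909 = 0.105787
z = (z1 − z2)/SE = (0.179916 − 0.235246) / 0.105787 = -0.055330 / 0.105787 = -0.523

-0.523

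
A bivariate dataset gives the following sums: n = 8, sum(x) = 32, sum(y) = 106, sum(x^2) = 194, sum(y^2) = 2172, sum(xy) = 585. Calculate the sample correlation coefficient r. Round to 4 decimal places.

0.7153

Numerator: nΣxy − (Σx)(Σy) = 8·585 − (32)(106) = 1288
Denominator: √[(nΣx²−(Σx)²)(nΣy²−(Σy)²)]
  nΣx²−(Σx)² = 8·194 − 1024 = 528;  nΣy²−(Σy)² = 8·2172 − 11236 = 6140
  √(528·6140) = √3241920 = 1800.5333
r = 1288 / 1800.5333 = 0.7153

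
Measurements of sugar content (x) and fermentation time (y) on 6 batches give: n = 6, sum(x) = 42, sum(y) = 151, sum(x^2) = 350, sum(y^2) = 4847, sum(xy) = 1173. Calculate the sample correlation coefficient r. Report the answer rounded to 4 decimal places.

0.4791

S_xy = nΣxy − ΣxΣy = 6·1173 − 42·151 = 7038 − 6342 = 696
S_xx = nΣx² − (Σx)² = 6·350 − 42² = 2100 − 1764 = 336
S_yy = nΣy² − (Σy)² = 6·4847 − 151² = 29082 − 22801 = 6281
r = S_xy / √(S_xx·S_yy) = 696 / √(336·6281) = 696 / √2110416 = 696 / 1452.7271 = 0.4791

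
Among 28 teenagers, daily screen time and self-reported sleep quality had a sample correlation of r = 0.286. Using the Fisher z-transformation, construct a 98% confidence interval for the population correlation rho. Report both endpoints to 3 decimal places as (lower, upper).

Fisher z: z_r = atanh(r) = ½·ln((1+0.286)/(1−0.286)) = 0.294204
SE(z) = 1/√(n−3) = 1/√25 = 0.200000
98% ⇒ z* = 2.326; margin = 2.326·0.200000 = 0.465200
CI on z-scale: (-0.170996, 0.759404)
Back-transform: tanh(-0.170996) = -0.169349, tanh(0.759404) = 0.640726

(-0.169, 0.641)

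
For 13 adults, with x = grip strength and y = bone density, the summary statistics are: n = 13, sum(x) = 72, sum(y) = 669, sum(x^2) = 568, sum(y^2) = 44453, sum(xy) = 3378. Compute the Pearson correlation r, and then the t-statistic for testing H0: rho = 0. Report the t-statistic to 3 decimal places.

-0.861

Numerator: nΣxy − (Σx)(Σy) = 13·3378 − (72)(669) = -4254
Denominator: √[(nΣx²−(Σx)²)(nΣy²−(Σy)²)]
  nΣx²−(Σx)² = 13·568 − 5184 = 2200;  nΣy²−(Σy)² = 13·44453 − 447561 = 130328
  √(2200·130328) = √286721600 = 16932.8556
r = -4254 / 16932.8556 = -0.2512
t = r·√(n−2)/√(1−r²) = -0.2512·√11 / √(1−0.063101) = -0.833136 / 0.967935 = -0.861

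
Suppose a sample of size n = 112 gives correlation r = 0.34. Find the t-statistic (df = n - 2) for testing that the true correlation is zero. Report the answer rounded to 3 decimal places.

t = r·√(n−2) / √(1−r²) with r = 0.34, n = 112
  = 0.34·√110 / √(1 − 0.1156)
  = 0.34·10.488088 / 0.940425
  = 3.565950 / 0.940425 = 3.792

3.792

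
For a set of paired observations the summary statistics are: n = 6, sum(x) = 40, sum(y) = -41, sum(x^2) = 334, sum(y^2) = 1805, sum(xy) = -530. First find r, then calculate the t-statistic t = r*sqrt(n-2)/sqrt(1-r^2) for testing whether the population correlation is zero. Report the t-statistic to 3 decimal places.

Numerator: nΣxy − (Σx)(Σy) = 6·(-530) − (40)(-41) = -1540
Denominator: √[(nΣx²−(Σx)²)(nΣy²−(Σy)²)]
  nΣx²−(Σx)² = 6·334 − 1600 = 404;  nΣy²−(Σy)² = 6·1805 − 1681 = 9149
  √(404·9149) = √3696196 = 1922.5493
r = -1540 / 1922.5493 = -0.8010
t = r·√(n−2)/√(1−r²) = -0.8010·√4 / √(1−0.641601) = -1.602000 / 0.598664 = -2.676

-2.676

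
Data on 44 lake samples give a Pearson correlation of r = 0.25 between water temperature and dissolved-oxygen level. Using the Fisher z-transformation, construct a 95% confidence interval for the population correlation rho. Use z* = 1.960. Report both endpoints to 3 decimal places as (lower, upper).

Fisher z: z_r = atanh(r) = ½·ln((1+0.25)/(1−0.25)) = 0.255413
SE(z) = 1/√(n−3) = 1/√41 = 0.156174
95% ⇒ z* = 1.960; margin = 1.960·0.156174 = 0.306101
CI on z-scale: (-0.050688, 0.561514)
Back-transform: tanh(-0.050688) = -0.050645, tanh(0.561514) = 0.509100

(-0.051, 0.509)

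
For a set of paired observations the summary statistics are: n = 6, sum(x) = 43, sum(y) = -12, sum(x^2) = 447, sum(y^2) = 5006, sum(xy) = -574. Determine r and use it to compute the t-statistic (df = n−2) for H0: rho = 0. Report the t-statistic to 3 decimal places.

S_xy = nΣxy − ΣxΣy = 6·(-574) − 43·(-12) = -3444 − (-516) = -2928
S_xx = nΣx² − (Σx)² = 6·447 − 43² = 2682 − 1849 = 833
S_yy = nΣy² − (Σy)² = 6·5006 − (-12)² = 30036 − 144 = 29892
r = S_xy / √(S_xx·S_yy) = -2928 / √(833·29892) = -2928 / √24900036 = -2928 / 4989.9936 = -0.5868
t = r·√(n−2)/√(1−r²) = -0.5868·√4 / √(1−0.344334) = -1.173600 / 0.809732 = -1.449

-1.449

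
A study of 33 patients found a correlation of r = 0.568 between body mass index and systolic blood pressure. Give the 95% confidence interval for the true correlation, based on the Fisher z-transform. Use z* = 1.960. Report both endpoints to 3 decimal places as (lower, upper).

(0.279, 0.763)

Fisher z: z_r = atanh(r) = ½·ln((1+0.568)/(1−0.568)) = 0.644565
SE(z) = 1/√(n−3) = 1/√30 = 0.182574
95% ⇒ z* = 1.960; margin = 1.960·0.182574 = 0.357845
CI on z-scale: (0.286720, 1.002410)
Back-transform: tanh(0.286720) = 0.279113, tanh(1.002410) = 0.762604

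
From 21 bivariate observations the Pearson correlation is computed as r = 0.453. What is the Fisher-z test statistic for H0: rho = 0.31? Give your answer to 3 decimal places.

Fisher z: atanh(0.453) = 0.488468, atanh(0.31) = 0.320545
z = (z_r − z_0)·√(n−3) = (0.488468 − 0.320545)·√18 = 0.167923 · 4.242641 = 0.712

0.712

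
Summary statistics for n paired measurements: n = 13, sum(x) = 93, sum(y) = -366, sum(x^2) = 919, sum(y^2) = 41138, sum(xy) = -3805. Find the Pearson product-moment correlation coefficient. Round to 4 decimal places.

S_xy = nΣxy − ΣxΣy = 13·(-3805) − 93·(-366) = -49465 − (-34038) = -15427
S_xx = nΣx² − (Σx)² = 13·919 − 93² = 11947 − 8649 = 3298
S_yy = nΣy² − (Σy)² = 13·41138 − (-366)² = 534794 − 133956 = 400838
r = S_xy / √(S_xx·S_yy) = -15427 / √(3298·400838) = -15427 / √1321963724 = -15427 / 36358.8191 = -0.4243

-0.4243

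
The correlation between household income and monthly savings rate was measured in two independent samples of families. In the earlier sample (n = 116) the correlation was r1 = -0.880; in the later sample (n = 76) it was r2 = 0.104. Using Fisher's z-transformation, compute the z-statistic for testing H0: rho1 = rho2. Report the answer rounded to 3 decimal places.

-9.857

z1 = atanh(-0.880) = -1.375768,  z2 = atanh(0.104) = 0.104377
SE = √(1/(n1−3) + 1/(n2−3)) = √(1/113 + 1/73) = √(0.0088496 + 0.0136986) = √0.0225482 = 0.150161
z = (z1 − z2)/SE = (-1.375768 − 0.104377) / 0.150161 = -1.480145 / 0.150161 = -9.857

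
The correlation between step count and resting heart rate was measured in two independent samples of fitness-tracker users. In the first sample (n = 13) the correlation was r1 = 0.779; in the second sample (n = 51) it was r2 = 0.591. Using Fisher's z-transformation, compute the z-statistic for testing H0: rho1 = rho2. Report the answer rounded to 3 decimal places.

1.046

z1 = atanh(0.779) = 1.042822,  z2 = atanh(0.591) = 0.679201
SE = √(1/(n1−3) + 1/(n2−3)) = √(1/10 + 1/48) = √(0.1000000 + 0.0208333) = √0.1208333 = 0.347611
z = (z1 − z2)/SE = (1.042822 − 0.679201) / 0.347611 = 0.363621 / 0.347611 = 1.046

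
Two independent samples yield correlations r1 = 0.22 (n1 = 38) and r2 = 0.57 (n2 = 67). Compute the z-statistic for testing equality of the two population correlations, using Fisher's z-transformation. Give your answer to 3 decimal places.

z1 = atanh(0.22) = 0.223656,  z2 = atanh(0.57) = 0.647523
SE = √(1/(n1−3) + 1/(n2−3)) = √(1/35 + 1/64) = √(0.0285714 + 0.0156250) = √0.0441964 = 0.210229
z = (z1 − z2)/SE = (0.223656 − 0.647523) / 0.210229 = -0.423867 / 0.210229 = -2.016

-2.016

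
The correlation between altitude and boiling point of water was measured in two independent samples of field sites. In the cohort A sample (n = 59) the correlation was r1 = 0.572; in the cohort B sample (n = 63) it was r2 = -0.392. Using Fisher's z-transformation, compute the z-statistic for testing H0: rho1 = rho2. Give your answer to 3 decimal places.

5.730

z1 = atanh(0.572) = 0.650490,  z2 = atanh(-0.392) = -0.414161
SE = √(1/(n1−3) + 1/(n2−3)) = √(1/56 + 1/60) = √(0.0178571 + 0.0166667) = √0.0345238 = 0.185806
z = (z1 − z2)/SE = (0.650490 − (-0.414161)) / 0.185806 = 1.064651 / 0.185806 = 5.730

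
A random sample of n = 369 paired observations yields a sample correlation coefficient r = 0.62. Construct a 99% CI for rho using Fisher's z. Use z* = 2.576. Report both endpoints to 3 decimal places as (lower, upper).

Fisher z: z_r = atanh(r) = ½·ln((1+0.62)/(1−0.62)) = 0.725005
SE(z) = 1/√(n−3) = 1/√366 = 0.052271
99% ⇒ z* = 2.576; margin = 2.576·0.052271 = 0.134650
CI on z-scale: (0.590355, 0.859655)
Back-transform: tanh(0.590355) = 0.530151, tanh(0.859655) = 0.696080

(0.530, 0.696)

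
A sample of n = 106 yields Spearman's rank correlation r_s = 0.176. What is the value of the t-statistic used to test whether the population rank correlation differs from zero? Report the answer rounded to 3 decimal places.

1.823

1 − r_s² = 1 − 0.030976 = 0.969024;  √(1−r_s²) = 0.984390
√(n−2) = √104 = 10.198039
t = r_s·√(n−2)/√(1−r_s²) = 0.176 · 10.198039 / 0.984390 = 1.823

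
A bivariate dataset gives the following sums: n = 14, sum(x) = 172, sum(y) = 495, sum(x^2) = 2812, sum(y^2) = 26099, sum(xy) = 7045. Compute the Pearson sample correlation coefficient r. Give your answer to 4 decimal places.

S_xy = nΣxy − ΣxΣy = 14·7045 − 172·495 = 98630 − 85140 = 13490
S_xx = nΣx² − (Σx)² = 14·2812 − 172² = 39368 − 29584 = 9784
S_yy = nΣy² − (Σy)² = 14·26099 − 495² = 365386 − 245025 = 120361
r = S_xy / √(S_xx·S_yy) = 13490 / √(9784·120361) = 13490 / √1177612024 = 13490 / 34316.3521 = 0.3931

0.3931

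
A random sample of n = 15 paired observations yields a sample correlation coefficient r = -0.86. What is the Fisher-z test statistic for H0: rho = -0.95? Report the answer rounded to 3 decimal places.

1.865

Fisher z: atanh(-0.86) = -1.293345, atanh(-0.95) = -1.831781
z = (z_r − z_0)·√(n−3) = (-1.293345 − (-1.831781))·√12 = 0.538436 · 3.464102 = 1.865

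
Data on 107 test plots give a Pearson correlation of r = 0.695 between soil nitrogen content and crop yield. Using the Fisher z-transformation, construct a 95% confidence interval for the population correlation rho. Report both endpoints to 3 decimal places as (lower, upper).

z_r = atanh(0.695) = 0.857563;  SE = 1/√(n−3) = 1/√104 = 0.098058
z-limits: 0.857563 ± 1.960·0.098058 = 0.857563 ± 0.192194 = [0.665369, 1.049757]
ρ-limits: (tanh 0.665369, tanh 1.049757) = (0.582, 0.782)

(0.582, 0.782)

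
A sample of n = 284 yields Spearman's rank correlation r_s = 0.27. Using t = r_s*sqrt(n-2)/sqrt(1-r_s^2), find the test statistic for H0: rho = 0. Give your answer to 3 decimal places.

4.709

t = r_s·√(n−2) / √(1−r_s²) with r_s = 0.27, n = 284
  = 0.27·√282 / √(1 − 0.0729)
  = 0.27·16.792856 / 0.962860
  = 4.534071 / 0.962860 = 4.709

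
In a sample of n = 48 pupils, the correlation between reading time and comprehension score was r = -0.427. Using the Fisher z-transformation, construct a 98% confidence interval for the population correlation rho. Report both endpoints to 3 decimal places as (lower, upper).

(-0.666, -0.109)

z_r = atanh(-0.427) = -0.456222;  SE = 1/√(n−3) = 1/√45 = 0.149071
z-limits: -0.456222 ± 2.326·0.149071 = -0.456222 ± 0.346739 = [-0.802961, -0.109483]
ρ-limits: (tanh -0.802961, tanh -0.109483) = (-0.666, -0.109)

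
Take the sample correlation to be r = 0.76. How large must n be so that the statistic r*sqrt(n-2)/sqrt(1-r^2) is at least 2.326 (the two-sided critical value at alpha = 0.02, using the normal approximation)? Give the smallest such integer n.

6

Need r·√(n−2)/√(1−r²) ≥ 2.326
√(n−2) ≥ 2.326·√(1−0.5776) / 0.76 = 2.326·0.649923 / 0.76 = 1.9891
n−2 ≥ 3.9565  ⇒  n ≥ 5.9565
Smallest integer n = 6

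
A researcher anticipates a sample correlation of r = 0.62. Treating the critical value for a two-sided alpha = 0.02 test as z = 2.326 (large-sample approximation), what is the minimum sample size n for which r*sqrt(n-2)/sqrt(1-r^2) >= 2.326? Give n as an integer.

Need r·√(n−2)/√(1−r²) ≥ 2.326
√(n−2) ≥ 2.326·√(1−0.3844) / 0.62 = 2.326·0.784602 / 0.62 = 2.9435
n−2 ≥ 8.6642  ⇒  n ≥ 10.6642
Smallest integer n = 11

11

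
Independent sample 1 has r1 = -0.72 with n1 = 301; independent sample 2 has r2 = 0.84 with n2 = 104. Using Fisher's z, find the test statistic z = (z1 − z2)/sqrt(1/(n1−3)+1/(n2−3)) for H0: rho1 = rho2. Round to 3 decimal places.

Fisher z-transforms: z1 = atanh(-0.72) = -0.907645, z2 = atanh(0.84) = 1.221174; difference d = -2.128819
Var(d) = 1/298 + 1/101 = 0.0033557 + 0.0099010 = 0.0132567
z = d/√Var(d) = -2.128819 / √0.0132567 = -2.128819 / 0.115138 = -18.489

-18.489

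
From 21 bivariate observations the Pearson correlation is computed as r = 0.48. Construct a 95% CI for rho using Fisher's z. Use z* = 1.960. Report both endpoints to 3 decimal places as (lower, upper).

z_r = atanh(0.48) = 0.522984;  SE = 1/√(n−3) = 1/√18 = 0.235702
z-limits: 0.522984 ± 1.960·0.235702 = 0.522984 ± 0.461976 = [0.061008, 0.984960]
ρ-limits: (tanh 0.061008, tanh 0.984960) = (0.061, 0.755)

(0.061, 0.755)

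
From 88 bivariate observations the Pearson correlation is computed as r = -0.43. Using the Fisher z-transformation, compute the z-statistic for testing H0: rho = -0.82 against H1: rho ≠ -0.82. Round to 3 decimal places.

z_r = atanh(-0.43) = -0.459897,  z_0 = atanh(-0.82) = -1.156817
SE = 1/√(n−3) = 1/√85 = 0.108465
z = (z_r − z_0)/SE = (-0.459897 − (-1.156817)) / 0.108465 = 0.696920 / 0.108465 = 6.425

6.425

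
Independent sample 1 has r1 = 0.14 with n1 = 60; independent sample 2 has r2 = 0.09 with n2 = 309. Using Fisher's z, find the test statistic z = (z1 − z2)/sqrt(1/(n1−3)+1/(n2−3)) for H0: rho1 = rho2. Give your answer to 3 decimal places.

0.351

Fisher z-transforms: z1 = atanh(0.14) = 0.140926, z2 = atanh(0.09) = 0.090244; difference d = 0.050682
Var(d) = 1/57 + 1/306 = 0.0175439 + 0.0032680 = 0.0208119
z = d/√Var(d) = 0.050682 / √0.0208119 = 0.050682 / 0.144263 = 0.351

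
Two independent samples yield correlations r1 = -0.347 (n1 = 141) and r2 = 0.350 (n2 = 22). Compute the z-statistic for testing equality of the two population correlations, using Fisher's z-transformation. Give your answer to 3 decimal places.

Fisher z-transforms: z1 = atanh(-0.347) = -0.362029, z2 = atanh(0.350) = 0.365444; difference d = -0.727473
Var(d) = 1/138 + 1/19 = 0.0072464 + 0.0526316 = 0.0598780
z = d/√Var(d) = -0.727473 / √0.0598780 = -0.727473 / 0.244700 = -2.973

-2.973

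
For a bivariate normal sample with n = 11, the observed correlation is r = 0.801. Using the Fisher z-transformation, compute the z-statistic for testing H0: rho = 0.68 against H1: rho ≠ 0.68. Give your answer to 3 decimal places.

Fisher z: atanh(0.801) = 1.101396, atanh(0.68) = 0.829114
z = (z_r − z_0)·√(n−3) = (1.101396 − 0.829114)·√8 = 0.272282 · 2.828427 = 0.770

0.770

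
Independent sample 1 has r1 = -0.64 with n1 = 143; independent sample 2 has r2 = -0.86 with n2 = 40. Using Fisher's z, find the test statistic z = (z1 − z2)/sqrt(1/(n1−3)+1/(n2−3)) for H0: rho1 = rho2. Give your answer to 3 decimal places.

z1 = atanh(-0.64) = -0.758174,  z2 = atanh(-0.86) = -1.293345
SE = √(1/(n1−3) + 1/(n2−3)) = √(1/140 + 1/37) = √(0.0071429 + 0.0270270) = √0.0341699 = 0.184851
z = (z1 − z2)/SE = (-0.758174 − (-1.293345)) / 0.184851 = 0.535171 / 0.184851 = 2.895

2.895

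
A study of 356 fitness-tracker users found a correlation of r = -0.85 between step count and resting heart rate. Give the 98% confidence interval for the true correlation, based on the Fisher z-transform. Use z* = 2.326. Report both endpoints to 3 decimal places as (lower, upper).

(-0.881, -0.812)

Fisher z: z_r = atanh(r) = ½·ln((1+(-0.85))/(1−(-0.85))) = -1.256153
SE(z) = 1/√(n−3) = 1/√353 = 0.053225
98% ⇒ z* = 2.326; margin = 2.326·0.053225 = 0.123801
CI on z-scale: (-1.379954, -1.132352)
Back-transform: tanh(-1.379954) = -0.880941, tanh(-1.132352) = -0.811823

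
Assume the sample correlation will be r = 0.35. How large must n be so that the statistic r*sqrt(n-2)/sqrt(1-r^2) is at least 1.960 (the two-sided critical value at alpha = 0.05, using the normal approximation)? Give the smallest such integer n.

r√(n−2)/√(1−r²) ≥ 1.960  ⇔  n−2 ≥ (1.960)²·(1−r²)/r²
(1−r²)/r² = (1−0.1225)/0.1225 = 7.1633
n ≥ 2 + 3.8416·7.1633 = 2 + 27.5185 = 29.5185
⌈29.5185⌉ = 30

30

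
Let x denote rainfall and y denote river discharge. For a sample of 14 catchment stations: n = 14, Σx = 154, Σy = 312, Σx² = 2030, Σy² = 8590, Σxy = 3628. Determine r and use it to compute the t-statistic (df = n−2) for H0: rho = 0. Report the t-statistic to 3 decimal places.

0.949

S_xy = nΣxy − ΣxΣy = 14·3628 − 154·312 = 50792 − 48048 = 2744
S_xx = nΣx² − (Σx)² = 14·2030 − 154² = 28420 − 23716 = 4704
S_yy = nΣy² − (Σy)² = 14·8590 − 312² = 120260 − 97344 = 22916
r = S_xy / √(S_xx·S_yy) = 2744 / √(4704·22916) = 2744 / √107796864 = 2744 / 10382.5269 = 0.2643
t = r·√(n−2)/√(1−r²) = 0.2643·√12 / √(1−0.069854) = 0.915562 / 0.964441 = 0.949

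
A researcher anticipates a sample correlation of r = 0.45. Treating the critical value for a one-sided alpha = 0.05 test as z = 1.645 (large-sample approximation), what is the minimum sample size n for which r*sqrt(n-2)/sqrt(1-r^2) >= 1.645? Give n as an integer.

13

Need r·√(n−2)/√(1−r²) ≥ 1.645
√(n−2) ≥ 1.645·√(1−0.2025) / 0.45 = 1.645·0.893029 / 0.45 = 3.2645
n−2 ≥ 10.6570  ⇒  n ≥ 12.6570
Smallest integer n = 13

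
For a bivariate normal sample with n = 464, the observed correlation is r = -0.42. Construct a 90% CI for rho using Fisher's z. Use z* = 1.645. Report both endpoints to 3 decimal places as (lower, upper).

(-0.481, -0.355)

Fisher z: z_r = atanh(r) = ½·ln((1+(-0.42))/(1−(-0.42))) = -0.447692
SE(z) = 1/√(n−3) = 1/√461 = 0.046575
90% ⇒ z* = 1.645; margin = 1.645·0.046575 = 0.076616
CI on z-scale: (-0.524308, -0.371076)
Back-transform: tanh(-0.524308) = -0.481018, tanh(-0.371076) = -0.354933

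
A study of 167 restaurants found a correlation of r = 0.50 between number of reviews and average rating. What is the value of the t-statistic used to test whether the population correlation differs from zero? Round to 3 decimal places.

7.416

t = r·√(n−2) / √(1−r²) with r = 0.50, n = 167
  = 0.50·√165 / √(1 − 0.2500)
  = 0.50·12.845233 / 0.866025
  = 6.422617 / 0.866025 = 7.416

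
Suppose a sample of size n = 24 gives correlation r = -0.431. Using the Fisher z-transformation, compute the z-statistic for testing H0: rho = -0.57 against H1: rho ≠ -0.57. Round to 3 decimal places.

0.854

z_r = atanh(-0.431) = -0.461124,  z_0 = atanh(-0.57) = -0.647523
SE = 1/√(n−3) = 1/√21 = 0.218218
z = (z_r − z_0)/SE = (-0.461124 − (-0.647523)) / 0.218218 = 0.186399 / 0.218218 = 0.854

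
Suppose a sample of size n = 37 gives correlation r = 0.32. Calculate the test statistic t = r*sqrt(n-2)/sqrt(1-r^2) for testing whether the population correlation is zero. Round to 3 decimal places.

1.998

1 − r² = 1 − 0.1024 = 0.8976;  √(1−r²) = 0.947418
√(n−2) = √35 = 5.916080
t = r·√(n−2)/√(1−r²) = 0.32 · 5.916080 / 0.947418 = 1.998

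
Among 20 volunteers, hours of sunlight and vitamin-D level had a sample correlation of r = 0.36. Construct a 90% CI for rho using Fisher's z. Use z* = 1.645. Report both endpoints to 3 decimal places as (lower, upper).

(-0.022, 0.650)

Fisher z: z_r = atanh(r) = ½·ln((1+0.36)/(1−0.36)) = 0.376886
SE(z) = 1/√(n−3) = 1/√17 = 0.242536
90% ⇒ z* = 1.645; margin = 1.645·0.242536 = 0.398972
CI on z-scale: (-0.022086, 0.775858)
Back-transform: tanh(-0.022086) = -0.022082, tanh(0.775858) = 0.650323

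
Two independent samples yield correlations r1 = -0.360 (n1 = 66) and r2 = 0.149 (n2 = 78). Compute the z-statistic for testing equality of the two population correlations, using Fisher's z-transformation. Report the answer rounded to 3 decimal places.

-3.084

Fisher z-transforms: z1 = atanh(-0.360) = -0.376886, z2 = atanh(0.149) = 0.150118; difference d = -0.527004
Var(d) = 1/63 + 1/75 = 0.0158730 + 0.0133333 = 0.0292063
z = d/√Var(d) = -0.527004 / √0.0292063 = -0.527004 / 0.170899 = -3.084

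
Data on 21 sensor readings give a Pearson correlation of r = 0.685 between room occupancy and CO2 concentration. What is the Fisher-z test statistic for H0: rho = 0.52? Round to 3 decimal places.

1.112

Fisher z: atanh(0.685) = 0.838474, atanh(0.52) = 0.576340
z = (z_r − z_0)·√(n−3) = (0.838474 − 0.576340)·√18 = 0.262134 · 4.242641 = 1.112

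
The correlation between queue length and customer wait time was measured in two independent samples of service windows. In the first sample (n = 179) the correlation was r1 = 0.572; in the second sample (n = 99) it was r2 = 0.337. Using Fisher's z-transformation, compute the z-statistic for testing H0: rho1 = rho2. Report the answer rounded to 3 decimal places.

Fisher z-transforms: z1 = atanh(0.572) = 0.650490, z2 = atanh(0.337) = 0.350704; difference d = 0.299786
Var(d) = 1/176 + 1/96 = 0.0056818 + 0.0104167 = 0.0160985
z = d/√Var(d) = 0.299786 / √0.0160985 = 0.299786 / 0.126880 = 2.363

2.363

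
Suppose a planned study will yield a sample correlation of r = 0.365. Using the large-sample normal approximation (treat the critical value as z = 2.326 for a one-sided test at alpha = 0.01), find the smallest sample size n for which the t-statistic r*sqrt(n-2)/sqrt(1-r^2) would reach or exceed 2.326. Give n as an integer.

38

r√(n−2)/√(1−r²) ≥ 2.326  ⇔  n−2 ≥ (2.326)²·(1−r²)/r²
(1−r²)/r² = (1−0.133225)/0.133225 = 6.5061
n ≥ 2 + 5.410276·6.5061 = 2 + 35.1998 = 37.1998
⌈37.1998⌉ = 38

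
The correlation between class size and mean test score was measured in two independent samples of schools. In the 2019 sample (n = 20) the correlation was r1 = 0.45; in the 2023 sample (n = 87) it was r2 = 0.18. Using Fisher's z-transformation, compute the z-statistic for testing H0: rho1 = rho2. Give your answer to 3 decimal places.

1.138

z1 = atanh(0.45) = 0.484700,  z2 = atanh(0.18) = 0.181983
SE = √(1/(n1−3) + 1/(n2−3)) = √(1/17 + 1/84) = √(0.0588235 + 0.0119048) = √0.0707283 = 0.265948
z = (z1 − z2)/SE = (0.484700 − 0.181983) / 0.265948 = 0.302717 / 0.265948 = 1.138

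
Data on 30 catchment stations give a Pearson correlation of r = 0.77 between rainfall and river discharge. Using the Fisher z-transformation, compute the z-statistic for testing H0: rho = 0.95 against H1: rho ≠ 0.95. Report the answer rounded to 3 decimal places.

Fisher z: atanh(0.77) = 1.020328, atanh(0.95) = 1.831781
z = (z_r − z_0)·√(n−3) = (1.020328 − 1.831781)·√27 = -0.811453 · 5.196152 = -4.216

-4.216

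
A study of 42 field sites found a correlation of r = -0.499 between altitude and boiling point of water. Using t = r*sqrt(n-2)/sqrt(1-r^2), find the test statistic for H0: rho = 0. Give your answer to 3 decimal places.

1 − r² = 1 − 0.249001 = 0.750999;  √(1−r²) = 0.866602
√(n−2) = √40 = 6.324555
t = r·√(n−2)/√(1−r²) = -0.499 · 6.324555 / 0.866602 = -3.642

-3.642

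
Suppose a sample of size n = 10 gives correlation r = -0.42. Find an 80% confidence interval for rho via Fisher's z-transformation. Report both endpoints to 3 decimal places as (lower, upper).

(-0.732, 0.037)

z_r = atanh(-0.42) = -0.447692;  SE = 1/√(n−3) = 1/√7 = 0.377964
z-limits: -0.447692 ± 1.282·0.377964 = -0.447692 ± 0.484550 = [-0.932242, 0.036858]
ρ-limits: (tanh -0.932242, tanh 0.036858) = (-0.732, 0.037)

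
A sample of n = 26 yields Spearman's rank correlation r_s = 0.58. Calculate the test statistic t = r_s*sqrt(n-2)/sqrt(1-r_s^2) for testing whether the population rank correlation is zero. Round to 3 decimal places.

t = r_s·√(n−2) / √(1−r_s²) with r_s = 0.58, n = 26
  = 0.58·√24 / √(1 − 0.3364)
  = 0.58·4.898979 / 0.814616
  = 2.841408 / 0.814616 = 3.488

3.488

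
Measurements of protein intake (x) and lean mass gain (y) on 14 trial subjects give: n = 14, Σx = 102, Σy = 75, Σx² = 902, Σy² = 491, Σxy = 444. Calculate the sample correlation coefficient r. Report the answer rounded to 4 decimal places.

-0.8604

Numerator: nΣxy − (Σx)(Σy) = 14·444 − (102)(75) = -1434
Denominator: √[(nΣx²−(Σx)²)(nΣy²−(Σy)²)]
  nΣx²−(Σx)² = 14·902 − 10404 = 2224;  nΣy²−(Σy)² = 14·491 − 5625 = 1249
  √(2224·1249) = √2777776 = 1666.6661
r = -1434 / 1666.6661 = -0.8604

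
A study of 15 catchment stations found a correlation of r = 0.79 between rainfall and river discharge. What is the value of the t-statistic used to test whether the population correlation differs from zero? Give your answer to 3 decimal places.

1 − r² = 1 − 0.6241 = 0.3759;  √(1−r²) = 0.613107
√(n−2) = √13 = 3.605551
t = r·√(n−2)/√(1−r²) = 0.79 · 3.605551 / 0.613107 = 4.646

4.646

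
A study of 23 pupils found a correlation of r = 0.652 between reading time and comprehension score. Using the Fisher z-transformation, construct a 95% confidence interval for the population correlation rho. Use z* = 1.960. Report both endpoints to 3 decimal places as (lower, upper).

(0.328, 0.839)

z_r = atanh(0.652) = 0.778770;  SE = 1/√(n−3) = 1/√20 = 0.223607
z-limits: 0.778770 ± 1.960·0.223607 = 0.778770 ± 0.438270 = [0.340500, 1.217040]
ρ-limits: (tanh 0.340500, tanh 1.217040) = (0.328, 0.839)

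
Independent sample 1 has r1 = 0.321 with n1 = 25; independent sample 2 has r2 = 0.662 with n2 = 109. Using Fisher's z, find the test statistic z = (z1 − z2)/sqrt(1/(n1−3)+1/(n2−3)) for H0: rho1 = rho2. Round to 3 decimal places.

z1 = atanh(0.321) = 0.332762,  z2 = atanh(0.662) = 0.796366
SE = √(1/(n1−3) + 1/(n2−3)) = √(1/22 + 1/106) = √(0.0454545 + 0.0094340) = √0.0548885 = 0.234283
z = (z1 − z2)/SE = (0.332762 − 0.796366) / 0.234283 = -0.463604 / 0.234283 = -1.979

-1.979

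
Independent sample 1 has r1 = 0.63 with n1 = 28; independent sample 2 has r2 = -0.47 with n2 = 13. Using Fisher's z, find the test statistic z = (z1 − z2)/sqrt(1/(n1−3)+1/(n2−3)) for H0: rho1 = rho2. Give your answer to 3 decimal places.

3.345

z1 = atanh(0.63) = 0.741416,  z2 = atanh(-0.47) = -0.510070
SE = √(1/(n1−3) + 1/(n2−3)) = √(1/25 + 1/10) = √(0.0400000 + 0.1000000) = √0.1400000 = 0.374166
z = (z1 − z2)/SE = (0.741416 − (-0.510070)) / 0.374166 = 1.251486 / 0.374166 = 3.345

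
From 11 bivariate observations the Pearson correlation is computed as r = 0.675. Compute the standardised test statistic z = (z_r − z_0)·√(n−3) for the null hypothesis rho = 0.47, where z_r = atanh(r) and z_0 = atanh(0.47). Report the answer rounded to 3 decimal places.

0.876

Fisher z: atanh(0.675) = 0.819872, atanh(0.47) = 0.510070
z = (z_r − z_0)·√(n−3) = (0.819872 − 0.510070)·√8 = 0.309802 · 2.828427 = 0.876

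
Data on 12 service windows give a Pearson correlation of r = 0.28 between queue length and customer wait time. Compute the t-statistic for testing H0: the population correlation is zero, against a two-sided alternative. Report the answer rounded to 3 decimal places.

1 − r² = 1 − 0.0784 = 0.9216;  √(1−r²) = 0.960000
√(n−2) = √10 = 3.162278
t = r·√(n−2)/√(1−r²) = 0.28 · 3.162278 / 0.960000 = 0.922

0.922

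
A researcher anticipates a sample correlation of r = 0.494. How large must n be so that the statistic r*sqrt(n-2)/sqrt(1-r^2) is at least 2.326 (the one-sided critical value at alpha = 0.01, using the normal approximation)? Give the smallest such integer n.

19

r√(n−2)/√(1−r²) ≥ 2.326  ⇔  n−2 ≥ (2.326)²·(1−r²)/r²
(1−r²)/r² = (1−0.244036)/0.244036 = 3.0978
n ≥ 2 + 5.410276·3.0978 = 2 + 16.7600 = 18.7600
⌈18.7600⌉ = 19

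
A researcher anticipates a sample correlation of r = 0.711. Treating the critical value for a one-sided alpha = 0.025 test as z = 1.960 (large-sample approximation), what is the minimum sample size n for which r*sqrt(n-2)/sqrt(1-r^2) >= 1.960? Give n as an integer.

r√(n−2)/√(1−r²) ≥ 1.960  ⇔  n−2 ≥ (1.960)²·(1−r²)/r²
(1−r²)/r² = (1−0.505521)/0.505521 = 0.9782
n ≥ 2 + 3.8416·0.9782 = 2 + 3.7579 = 5.7579
⌈5.7579⌉ = 6

6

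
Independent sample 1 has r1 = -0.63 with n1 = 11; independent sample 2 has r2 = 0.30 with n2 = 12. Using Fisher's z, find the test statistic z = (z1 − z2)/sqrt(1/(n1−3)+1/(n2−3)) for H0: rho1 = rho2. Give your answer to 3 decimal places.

-2.163

Fisher z-transforms: z1 = atanh(-0.63) = -0.741416, z2 = atanh(0.30) = 0.309520; difference d = -1.050936
Var(d) = 1/8 + 1/9 = 0.1250000 + 0.1111111 = 0.2361111
z = d/√Var(d) = -1.050936 / √0.2361111 = -1.050936 / 0.485913 = -2.163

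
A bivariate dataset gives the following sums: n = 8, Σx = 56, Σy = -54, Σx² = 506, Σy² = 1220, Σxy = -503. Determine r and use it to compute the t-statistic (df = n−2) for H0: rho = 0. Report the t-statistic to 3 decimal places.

-1.070

S_xy = nΣxy − ΣxΣy = 8·(-503) − 56·(-54) = -4024 − (-3024) = -1000
S_xx = nΣx² − (Σx)² = 8·506 − 56² = 4048 − 3136 = 912
S_yy = nΣy² − (Σy)² = 8·1220 − (-54)² = 9760 − 2916 = 6844
r = S_xy / √(S_xx·S_yy) = -1000 / √(912·6844) = -1000 / √6241728 = -1000 / 2498.3451 = -0.4003
t = r·√(n−2)/√(1−r²) = -0.4003·√6 / √(1−0.160240) = -0.980531 / 0.916384 = -1.070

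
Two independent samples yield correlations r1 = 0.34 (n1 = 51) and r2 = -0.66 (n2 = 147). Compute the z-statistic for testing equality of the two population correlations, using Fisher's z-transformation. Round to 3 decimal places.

6.881

z1 = atanh(0.34) = 0.354093,  z2 = atanh(-0.66) = -0.792814
SE = √(1/(n1−3) + 1/(n2−3)) = √(1/48 + 1/144) = √(0.0208333 + 0.0069444) = √0.0277777 = 0.166666
z = (z1 − z2)/SE = (0.354093 − (-0.792814)) / 0.166666 = 1.146907 / 0.166666 = 6.881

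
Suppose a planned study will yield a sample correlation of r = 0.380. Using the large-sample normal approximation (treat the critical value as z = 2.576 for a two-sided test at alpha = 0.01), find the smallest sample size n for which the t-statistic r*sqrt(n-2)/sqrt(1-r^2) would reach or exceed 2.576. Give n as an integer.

42

Need r·√(n−2)/√(1−r²) ≥ 2.576
√(n−2) ≥ 2.576·√(1−0.144400) / 0.380 = 2.576·0.924986 / 0.380 = 6.2704
n−2 ≥ 39.3179  ⇒  n ≥ 41.3179
Smallest integer n = 42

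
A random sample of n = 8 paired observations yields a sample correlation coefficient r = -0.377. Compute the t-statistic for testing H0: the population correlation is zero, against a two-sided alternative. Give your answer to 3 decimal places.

t = r·√(n−2) / √(1−r²) with r = -0.377, n = 8
  = -0.377·√6 / √(1 − 0.142129)
  = -0.377·2.449490 / 0.926213
  = -0.923458 / 0.926213 = -0.997

-0.997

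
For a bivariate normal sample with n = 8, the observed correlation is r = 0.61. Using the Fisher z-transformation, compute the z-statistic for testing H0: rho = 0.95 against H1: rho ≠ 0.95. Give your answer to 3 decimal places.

-2.511

z_r = atanh(0.61) = 0.708921,  z_0 = atanh(0.95) = 1.831781
SE = 1/√(n−3) = 1/√5 = 0.447214
z = (z_r − z_0)/SE = (0.708921 − 1.831781) / 0.447214 = -1.122860 / 0.447214 = -2.511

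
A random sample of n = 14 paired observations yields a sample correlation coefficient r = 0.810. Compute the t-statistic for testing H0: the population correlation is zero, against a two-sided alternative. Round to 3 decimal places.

1 − r² = 1 − 0.656100 = 0.343900;  √(1−r²) = 0.586430
√(n−2) = √12 = 3.464102
t = r·√(n−2)/√(1−r²) = 0.810 · 3.464102 / 0.586430 = 4.785

4.785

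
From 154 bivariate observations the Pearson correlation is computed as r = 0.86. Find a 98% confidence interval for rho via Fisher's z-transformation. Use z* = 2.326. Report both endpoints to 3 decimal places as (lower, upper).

(0.802, 0.902)

z_r = atanh(0.86) = 1.293345;  SE = 1/√(n−3) = 1/√151 = 0.081379
z-limits: 1.293345 ± 2.326·0.081379 = 1.293345 ± 0.189288 = [1.104057, 1.482633]
ρ-limits: (tanh 1.104057, tanh 1.482633) = (0.802, 0.902)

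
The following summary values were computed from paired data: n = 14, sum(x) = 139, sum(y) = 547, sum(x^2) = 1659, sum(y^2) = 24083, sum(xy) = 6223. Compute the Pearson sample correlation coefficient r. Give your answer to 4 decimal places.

0.9109

S_xy = nΣxy − ΣxΣy = 14·6223 − 139·547 = 87122 − 76033 = 11089
S_xx = nΣx² − (Σx)² = 14·1659 − 139² = 23226 − 19321 = 3905
S_yy = nΣy² − (Σy)² = 14·24083 − 547² = 337162 − 299209 = 37953
r = S_xy / √(S_xx·S_yy) = 11089 / √(3905·37953) = 11089 / √148206465 = 11089 / 12174.0078 = 0.9109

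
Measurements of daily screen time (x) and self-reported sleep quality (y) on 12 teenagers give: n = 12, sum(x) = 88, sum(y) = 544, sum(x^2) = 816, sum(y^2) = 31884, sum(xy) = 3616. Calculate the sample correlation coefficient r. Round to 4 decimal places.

S_xy = nΣxy − ΣxΣy = 12·3616 − 88·544 = 43392 − 47872 = -4480
S_xx = nΣx² − (Σx)² = 12·816 − 88² = 9792 − 7744 = 2048
S_yy = nΣy² − (Σy)² = 12·31884 − 544² = 382608 − 295936 = 86672
r = S_xy / √(S_xx·S_yy) = -4480 / √(2048·86672) = -4480 / √177504256 = -4480 / 13323.0723 = -0.3363

-0.3363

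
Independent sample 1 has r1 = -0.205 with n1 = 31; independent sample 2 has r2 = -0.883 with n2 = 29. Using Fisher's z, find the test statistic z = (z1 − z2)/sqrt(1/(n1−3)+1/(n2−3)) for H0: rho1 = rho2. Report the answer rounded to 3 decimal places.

z1 = atanh(-0.205) = -0.207946,  z2 = atanh(-0.883) = -1.389224
SE = √(1/(n1−3) + 1/(n2−3)) = √(1/28 + 1/26) = √(0.0357143 + 0.0384615) = √0.0741758 = 0.272352
z = (z1 − z2)/SE = (-0.207946 − (-1.389224)) / 0.272352 = 1.181278 / 0.272352 = 4.337

4.337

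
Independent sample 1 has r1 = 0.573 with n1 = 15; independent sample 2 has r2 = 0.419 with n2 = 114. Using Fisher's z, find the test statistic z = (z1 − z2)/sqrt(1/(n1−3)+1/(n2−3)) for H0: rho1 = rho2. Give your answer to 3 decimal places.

Fisher z-transforms: z1 = atanh(0.573) = 0.651978, z2 = atanh(0.419) = 0.446478; difference d = 0.205500
Var(d) = 1/12 + 1/111 = 0.0833333 + 0.0090090 = 0.0923423
z = d/√Var(d) = 0.205500 / √0.0923423 = 0.205500 / 0.303879 = 0.676

0.676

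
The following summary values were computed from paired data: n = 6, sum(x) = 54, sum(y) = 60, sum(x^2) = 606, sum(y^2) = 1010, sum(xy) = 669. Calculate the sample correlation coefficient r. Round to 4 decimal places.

0.5816

Numerator: nΣxy − (Σx)(Σy) = 6·669 − (54)(60) = 774
Denominator: √[(nΣx²−(Σx)²)(nΣy²−(Σy)²)]
  nΣx²−(Σx)² = 6·606 − 2916 = 720;  nΣy²−(Σy)² = 6·1010 − 3600 = 2460
  √(720·2460) = √1771200 = 1330.8644
r = 774 / 1330.8644 = 0.5816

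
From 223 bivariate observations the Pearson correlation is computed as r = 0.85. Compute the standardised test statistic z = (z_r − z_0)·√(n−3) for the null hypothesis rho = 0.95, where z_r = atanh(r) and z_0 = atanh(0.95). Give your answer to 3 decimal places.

z_r = atanh(0.85) = 1.256153,  z_0 = atanh(0.95) = 1.831781
SE = 1/√(n−3) = 1/√220 = 0.067420
z = (z_r − z_0)/SE = (1.256153 − 1.831781) / 0.067420 = -0.575628 / 0.067420 = -8.538

-8.538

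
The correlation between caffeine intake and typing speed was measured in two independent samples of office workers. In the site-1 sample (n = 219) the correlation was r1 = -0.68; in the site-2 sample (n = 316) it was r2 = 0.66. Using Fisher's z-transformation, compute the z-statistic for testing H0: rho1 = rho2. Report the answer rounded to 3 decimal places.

Fisher z-transforms: z1 = atanh(-0.68) = -0.829114, z2 = atanh(0.66) = 0.792814; difference d = -1.621928
Var(d) = 1/216 + 1/313 = 0.0046296 + 0.0031949 = 0.0078245
z = d/√Var(d) = -1.621928 / √0.0078245 = -1.621928 / 0.088456 = -18.336

-18.336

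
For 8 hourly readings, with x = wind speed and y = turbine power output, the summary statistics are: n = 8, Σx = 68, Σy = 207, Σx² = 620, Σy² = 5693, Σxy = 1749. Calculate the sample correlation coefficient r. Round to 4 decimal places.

-0.0883

S_xy = nΣxy − ΣxΣy = 8·1749 − 68·207 = 13992 − 14076 = -84
S_xx = nΣx² − (Σx)² = 8·620 − 68² = 4960 − 4624 = 336
S_yy = nΣy² − (Σy)² = 8·5693 − 207² = 45544 − 42849 = 2695
r = S_xy / √(S_xx·S_yy) = -84 / √(336·2695) = -84 / √905520 = -84 / 951.5881 = -0.0883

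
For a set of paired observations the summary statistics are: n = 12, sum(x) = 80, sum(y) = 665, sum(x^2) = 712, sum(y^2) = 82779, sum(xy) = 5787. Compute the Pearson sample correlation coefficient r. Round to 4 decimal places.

0.4726

S_xy = nΣxy − ΣxΣy = 12·5787 − 80·665 = 69444 − 53200 = 16244
S_xx = nΣx² − (Σx)² = 12·712 − 80² = 8544 − 6400 = 2144
S_yy = nΣy² − (Σy)² = 12·82779 − 665² = 993348 − 442225 = 551123
r = S_xy / √(S_xx·S_yy) = 16244 / √(2144·551123) = 16244 / √1181607712 = 16244 / 34374.5213 = 0.4726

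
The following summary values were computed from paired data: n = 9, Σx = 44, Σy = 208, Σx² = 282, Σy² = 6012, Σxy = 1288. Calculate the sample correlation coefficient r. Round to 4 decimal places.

0.9550

Numerator: nΣxy − (Σx)(Σy) = 9·1288 − (44)(208) = 2440
Denominator: √[(nΣx²−(Σx)²)(nΣy²−(Σy)²)]
  nΣx²−(Σx)² = 9·282 − 1936 = 602;  nΣy²−(Σy)² = 9·6012 − 43264 = 10844
  √(602·10844) = √6528088 = 2555.0123
r = 2440 / 2555.0123 = 0.9550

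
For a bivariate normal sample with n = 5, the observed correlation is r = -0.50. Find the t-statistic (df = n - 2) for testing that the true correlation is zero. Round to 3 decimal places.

t = r·√(n−2) / √(1−r²) with r = -0.50, n = 5
  = -0.50·√3 / √(1 − 0.2500)
  = -0.50·1.732051 / 0.866025
  = -0.866026 / 0.866025 = -1.000

-1.000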